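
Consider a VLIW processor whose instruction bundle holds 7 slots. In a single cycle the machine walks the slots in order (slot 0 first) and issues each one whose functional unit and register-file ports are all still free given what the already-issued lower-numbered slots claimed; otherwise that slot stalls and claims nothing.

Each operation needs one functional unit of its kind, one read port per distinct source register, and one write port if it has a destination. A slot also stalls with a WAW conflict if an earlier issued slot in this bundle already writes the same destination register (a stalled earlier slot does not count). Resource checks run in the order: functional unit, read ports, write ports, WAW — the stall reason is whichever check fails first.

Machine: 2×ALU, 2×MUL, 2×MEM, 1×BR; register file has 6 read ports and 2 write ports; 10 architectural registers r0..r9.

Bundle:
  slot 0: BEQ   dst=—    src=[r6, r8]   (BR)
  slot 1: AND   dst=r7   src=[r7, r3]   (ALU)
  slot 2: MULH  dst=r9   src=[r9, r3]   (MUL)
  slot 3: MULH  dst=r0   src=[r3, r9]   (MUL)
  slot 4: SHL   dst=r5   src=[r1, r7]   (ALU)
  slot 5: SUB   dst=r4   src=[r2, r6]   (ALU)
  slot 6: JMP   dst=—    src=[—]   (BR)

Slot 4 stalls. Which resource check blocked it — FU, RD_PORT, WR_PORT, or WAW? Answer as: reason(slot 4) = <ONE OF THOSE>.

#0 BR src=r6,r8 dispatched  <A:2 Mu:2 Ld:2 B:0 rd:4 wr:2>
#1 ALU src=r7,r3 dispatched  <A:1 Mu:2 Ld:2 B:0 rd:2 wr:1>
#2 MUL src=r9,r3 dispatched  <A:1 Mu:1 Ld:2 B:0 rd:0 wr:0>
#3 MUL src=r3,r9 held:RD_PORT  <A:1 Mu:1 Ld:2 B:0 rd:0 wr:0>
#4 ALU src=r1,r7 held:RD_PORT  <A:1 Mu:1 Ld:2 B:0 rd:0 wr:0>
#5 ALU src=r2,r6 held:RD_PORT  <A:1 Mu:1 Ld:2 B:0 rd:0 wr:0>
#6 BR src=- held:FU  <A:1 Mu:1 Ld:2 B:0 rd:0 wr:0>

reason(slot 4) = RD_PORT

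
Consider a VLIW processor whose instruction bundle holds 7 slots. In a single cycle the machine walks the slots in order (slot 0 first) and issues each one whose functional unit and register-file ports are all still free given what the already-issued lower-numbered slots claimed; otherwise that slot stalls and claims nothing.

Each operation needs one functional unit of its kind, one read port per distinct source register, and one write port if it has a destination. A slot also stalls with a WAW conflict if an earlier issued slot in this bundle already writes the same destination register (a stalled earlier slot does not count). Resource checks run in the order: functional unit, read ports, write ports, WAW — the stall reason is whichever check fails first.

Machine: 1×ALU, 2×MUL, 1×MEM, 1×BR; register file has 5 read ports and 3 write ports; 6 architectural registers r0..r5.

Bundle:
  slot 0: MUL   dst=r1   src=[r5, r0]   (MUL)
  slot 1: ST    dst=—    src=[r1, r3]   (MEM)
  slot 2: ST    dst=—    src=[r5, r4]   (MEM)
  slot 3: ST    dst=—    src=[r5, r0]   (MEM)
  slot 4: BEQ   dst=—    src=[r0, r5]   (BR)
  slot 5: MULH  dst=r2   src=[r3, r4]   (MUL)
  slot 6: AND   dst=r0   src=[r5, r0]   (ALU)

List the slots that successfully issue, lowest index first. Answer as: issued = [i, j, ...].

(0) want 1×MUL +2rd +1wr — yes → AL1|MU1|ME1|BR1|rd3|wr2
(1) want 1×MEM +2rd +0wr — yes → AL1|MU1|ME0|BR1|rd1|wr2
(2) want 1×MEM +2rd +0wr — FU → AL1|MU1|ME0|BR1|rd1|wr2
(3) want 1×MEM +2rd +0wr — FU → AL1|MU1|ME0|BR1|rd1|wr2
(4) want 1×BR +2rd +0wr — RD_PORT → AL1|MU1|ME0|BR1|rd1|wr2
(5) want 1×MUL +2rd +1wr — RD_PORT → AL1|MU1|ME0|BR1|rd1|wr2
(6) want 1×ALU +2rd +1wr — RD_PORT → AL1|MU1|ME0|BR1|rd1|wr2

issued = [0, 1]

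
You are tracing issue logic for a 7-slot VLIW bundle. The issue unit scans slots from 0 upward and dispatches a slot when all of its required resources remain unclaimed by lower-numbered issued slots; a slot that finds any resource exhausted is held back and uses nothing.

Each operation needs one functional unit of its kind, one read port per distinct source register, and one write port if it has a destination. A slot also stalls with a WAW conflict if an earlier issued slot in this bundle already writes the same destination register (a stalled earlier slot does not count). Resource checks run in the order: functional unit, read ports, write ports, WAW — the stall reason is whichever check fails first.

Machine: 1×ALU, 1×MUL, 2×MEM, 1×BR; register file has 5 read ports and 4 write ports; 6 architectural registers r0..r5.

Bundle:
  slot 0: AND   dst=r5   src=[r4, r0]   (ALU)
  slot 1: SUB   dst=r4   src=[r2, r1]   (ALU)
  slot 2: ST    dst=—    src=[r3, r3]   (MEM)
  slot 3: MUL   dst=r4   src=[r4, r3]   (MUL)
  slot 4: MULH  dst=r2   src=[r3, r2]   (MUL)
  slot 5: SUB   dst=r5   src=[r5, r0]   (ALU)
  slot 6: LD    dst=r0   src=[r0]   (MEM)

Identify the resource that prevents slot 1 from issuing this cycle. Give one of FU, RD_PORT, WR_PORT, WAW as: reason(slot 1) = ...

reason(slot 1) = FU

  0. ALU→r5 ⇒ go  {0A/1Mu/2Ld/1B | 3r 3w}
  1. ALU→r4 ⇒ no(FU)  {0A/1Mu/2Ld/1B | 3r 3w}
  2. MEM ⇒ go  {0A/1Mu/1Ld/1B | 2r 3w}
  3. MUL→r4 ⇒ go  {0A/0Mu/1Ld/1B | 0r 2w}
  4. MUL→r2 ⇒ no(FU)  {0A/0Mu/1Ld/1B | 0r 2w}
  5. ALU→r5 ⇒ no(FU)  {0A/0Mu/1Ld/1B | 0r 2w}
  6. MEM→r0 ⇒ no(RD_PORT)  {0A/0Mu/1Ld/1B | 0r 2w}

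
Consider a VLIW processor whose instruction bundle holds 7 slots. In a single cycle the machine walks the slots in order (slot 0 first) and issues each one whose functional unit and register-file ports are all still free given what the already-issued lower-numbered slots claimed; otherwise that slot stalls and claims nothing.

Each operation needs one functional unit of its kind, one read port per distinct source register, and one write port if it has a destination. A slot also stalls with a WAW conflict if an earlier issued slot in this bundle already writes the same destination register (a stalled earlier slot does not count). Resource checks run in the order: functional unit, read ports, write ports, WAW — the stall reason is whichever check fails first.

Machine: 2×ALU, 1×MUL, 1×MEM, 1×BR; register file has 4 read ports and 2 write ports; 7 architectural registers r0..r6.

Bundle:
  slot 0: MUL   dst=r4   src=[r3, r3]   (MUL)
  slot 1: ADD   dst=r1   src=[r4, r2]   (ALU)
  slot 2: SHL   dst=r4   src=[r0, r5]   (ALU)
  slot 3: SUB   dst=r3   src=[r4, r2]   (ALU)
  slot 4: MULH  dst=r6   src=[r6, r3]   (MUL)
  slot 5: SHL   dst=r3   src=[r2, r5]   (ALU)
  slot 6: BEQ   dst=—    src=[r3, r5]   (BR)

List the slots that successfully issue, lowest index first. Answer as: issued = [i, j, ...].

issued = [0, 1]

slot 0 (MUL): ISSUE — free A2,Mu0,Ld1,B1 rp3 wp1
slot 1 (ALU): ISSUE — free A1,Mu0,Ld1,B1 rp1 wp0
slot 2 (ALU): stall RD_PORT — free A1,Mu0,Ld1,B1 rp1 wp0
slot 3 (ALU): stall RD_PORT — free A1,Mu0,Ld1,B1 rp1 wp0
slot 4 (MUL): stall FU — free A1,Mu0,Ld1,B1 rp1 wp0
slot 5 (ALU): stall RD_PORT — free A1,Mu0,Ld1,B1 rp1 wp0
slot 6 (BR): stall RD_PORT — free A1,Mu0,Ld1,B1 rp1 wp0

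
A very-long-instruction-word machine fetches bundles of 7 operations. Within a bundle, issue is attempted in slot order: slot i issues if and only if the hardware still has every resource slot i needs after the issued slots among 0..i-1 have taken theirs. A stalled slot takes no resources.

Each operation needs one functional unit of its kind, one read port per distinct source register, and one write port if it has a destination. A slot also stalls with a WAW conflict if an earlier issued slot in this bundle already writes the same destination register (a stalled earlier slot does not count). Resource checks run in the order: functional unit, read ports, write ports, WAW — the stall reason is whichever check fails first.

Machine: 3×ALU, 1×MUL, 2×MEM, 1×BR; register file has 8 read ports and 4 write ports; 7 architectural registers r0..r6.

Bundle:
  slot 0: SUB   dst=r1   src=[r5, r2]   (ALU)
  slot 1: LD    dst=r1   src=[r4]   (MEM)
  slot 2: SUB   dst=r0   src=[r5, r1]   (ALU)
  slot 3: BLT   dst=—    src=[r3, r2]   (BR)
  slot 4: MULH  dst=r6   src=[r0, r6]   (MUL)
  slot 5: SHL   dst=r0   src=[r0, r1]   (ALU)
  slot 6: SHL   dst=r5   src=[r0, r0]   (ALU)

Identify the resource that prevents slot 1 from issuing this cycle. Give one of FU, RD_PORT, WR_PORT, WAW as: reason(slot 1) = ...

reason(slot 1) = WAW

slot 0 (ALU): ISSUE — free A2,Mu1,Ld2,B1 rp6 wp3
slot 1 (MEM): stall WAW — free A2,Mu1,Ld2,B1 rp6 wp3
slot 2 (ALU): ISSUE — free A1,Mu1,Ld2,B1 rp4 wp2
slot 3 (BR): ISSUE — free A1,Mu1,Ld2,B0 rp2 wp2
slot 4 (MUL): ISSUE — free A1,Mu0,Ld2,B0 rp0 wp1
slot 5 (ALU): stall RD_PORT — free A1,Mu0,Ld2,B0 rp0 wp1
slot 6 (ALU): stall RD_PORT — free A1,Mu0,Ld2,B0 rp0 wp1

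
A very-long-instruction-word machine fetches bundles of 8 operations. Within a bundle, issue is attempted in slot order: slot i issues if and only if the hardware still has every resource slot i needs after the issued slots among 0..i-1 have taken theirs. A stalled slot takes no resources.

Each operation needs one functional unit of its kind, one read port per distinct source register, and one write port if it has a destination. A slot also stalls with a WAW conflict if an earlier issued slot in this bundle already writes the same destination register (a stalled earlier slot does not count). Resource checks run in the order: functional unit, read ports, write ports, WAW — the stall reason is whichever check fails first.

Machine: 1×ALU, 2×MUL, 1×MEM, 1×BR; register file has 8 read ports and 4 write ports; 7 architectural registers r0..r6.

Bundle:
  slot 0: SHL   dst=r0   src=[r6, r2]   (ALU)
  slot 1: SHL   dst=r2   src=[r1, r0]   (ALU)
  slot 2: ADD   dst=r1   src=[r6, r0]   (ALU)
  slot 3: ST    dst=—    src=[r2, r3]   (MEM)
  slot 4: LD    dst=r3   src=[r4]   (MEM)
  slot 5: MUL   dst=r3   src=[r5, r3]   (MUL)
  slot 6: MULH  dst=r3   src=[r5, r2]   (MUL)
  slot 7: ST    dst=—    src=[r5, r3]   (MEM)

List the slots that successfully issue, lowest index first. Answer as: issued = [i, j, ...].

issued = [0, 3, 5]

[0] ALU needs rd=2 wr=1: ok; after: ALU=0 MUL=2 MEM=1 BR=1, R=6, W=3
[1] ALU needs rd=2 wr=1: FU; after: ALU=0 MUL=2 MEM=1 BR=1, R=6, W=3
[2] ALU needs rd=2 wr=1: FU; after: ALU=0 MUL=2 MEM=1 BR=1, R=6, W=3
[3] MEM needs rd=2 wr=0: ok; after: ALU=0 MUL=2 MEM=0 BR=1, R=4, W=3
[4] MEM needs rd=1 wr=1: FU; after: ALU=0 MUL=2 MEM=0 BR=1, R=4, W=3
[5] MUL needs rd=2 wr=1: ok; after: ALU=0 MUL=1 MEM=0 BR=1, R=2, W=2
[6] MUL needs rd=2 wr=1: WAW; after: ALU=0 MUL=1 MEM=0 BR=1, R=2, W=2
[7] MEM needs rd=2 wr=0: FU; after: ALU=0 MUL=1 MEM=0 BR=1, R=2, W=2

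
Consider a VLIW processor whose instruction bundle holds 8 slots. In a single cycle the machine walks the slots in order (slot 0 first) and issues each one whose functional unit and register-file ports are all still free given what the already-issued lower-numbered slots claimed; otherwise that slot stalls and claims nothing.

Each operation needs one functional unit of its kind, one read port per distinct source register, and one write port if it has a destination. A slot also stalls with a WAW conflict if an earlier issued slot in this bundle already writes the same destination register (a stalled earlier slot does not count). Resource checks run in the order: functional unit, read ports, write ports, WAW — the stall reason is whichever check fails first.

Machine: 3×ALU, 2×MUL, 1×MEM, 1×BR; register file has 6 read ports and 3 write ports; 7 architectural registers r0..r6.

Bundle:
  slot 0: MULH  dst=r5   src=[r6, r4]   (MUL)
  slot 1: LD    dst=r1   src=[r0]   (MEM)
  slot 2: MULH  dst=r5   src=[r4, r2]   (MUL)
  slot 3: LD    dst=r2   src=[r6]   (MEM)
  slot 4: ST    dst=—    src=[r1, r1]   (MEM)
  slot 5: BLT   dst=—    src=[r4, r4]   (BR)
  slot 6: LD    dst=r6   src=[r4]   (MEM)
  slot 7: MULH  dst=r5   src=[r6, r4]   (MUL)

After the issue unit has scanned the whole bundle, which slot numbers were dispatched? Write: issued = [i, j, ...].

[0] MUL needs rd=2 wr=1: ok; after: ALU=3 MUL=1 MEM=1 BR=1, R=4, W=2
[1] MEM needs rd=1 wr=1: ok; after: ALU=3 MUL=1 MEM=0 BR=1, R=3, W=1
[2] MUL needs rd=2 wr=1: WAW; after: ALU=3 MUL=1 MEM=0 BR=1, R=3, W=1
[3] MEM needs rd=1 wr=1: FU; after: ALU=3 MUL=1 MEM=0 BR=1, R=3, W=1
[4] MEM needs rd=1 wr=0: FU; after: ALU=3 MUL=1 MEM=0 BR=1, R=3, W=1
[5] BR needs rd=1 wr=0: ok; after: ALU=3 MUL=1 MEM=0 BR=0, R=2, W=1
[6] MEM needs rd=1 wr=1: FU; after: ALU=3 MUL=1 MEM=0 BR=0, R=2, W=1
[7] MUL needs rd=2 wr=1: WAW; after: ALU=3 MUL=1 MEM=0 BR=0, R=2, W=1

issued = [0, 1, 5]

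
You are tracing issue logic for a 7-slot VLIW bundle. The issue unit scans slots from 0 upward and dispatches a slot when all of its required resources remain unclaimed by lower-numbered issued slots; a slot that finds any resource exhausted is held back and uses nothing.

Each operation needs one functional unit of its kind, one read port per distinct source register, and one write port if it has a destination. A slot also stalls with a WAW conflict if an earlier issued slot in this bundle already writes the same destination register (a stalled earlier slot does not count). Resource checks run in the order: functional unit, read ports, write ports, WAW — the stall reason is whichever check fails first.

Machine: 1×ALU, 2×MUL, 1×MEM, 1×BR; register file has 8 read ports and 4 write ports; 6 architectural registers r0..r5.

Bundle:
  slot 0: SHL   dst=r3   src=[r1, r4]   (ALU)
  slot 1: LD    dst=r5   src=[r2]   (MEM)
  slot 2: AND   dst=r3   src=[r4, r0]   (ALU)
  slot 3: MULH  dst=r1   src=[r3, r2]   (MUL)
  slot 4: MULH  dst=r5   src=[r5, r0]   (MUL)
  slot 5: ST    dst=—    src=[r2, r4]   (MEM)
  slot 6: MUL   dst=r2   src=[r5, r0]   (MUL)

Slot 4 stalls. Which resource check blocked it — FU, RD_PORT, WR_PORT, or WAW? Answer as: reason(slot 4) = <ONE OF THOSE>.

#0 ALU src=r1,r4 dispatched  <A:0 Mu:2 Ld:1 B:1 rd:6 wr:3>
#1 MEM src=r2 dispatched  <A:0 Mu:2 Ld:0 B:1 rd:5 wr:2>
#2 ALU src=r4,r0 held:FU  <A:0 Mu:2 Ld:0 B:1 rd:5 wr:2>
#3 MUL src=r3,r2 dispatched  <A:0 Mu:1 Ld:0 B:1 rd:3 wr:1>
#4 MUL src=r5,r0 held:WAW  <A:0 Mu:1 Ld:0 B:1 rd:3 wr:1>
#5 MEM src=r2,r4 held:FU  <A:0 Mu:1 Ld:0 B:1 rd:3 wr:1>
#6 MUL src=r5,r0 dispatched  <A:0 Mu:0 Ld:0 B:1 rd:1 wr:0>

reason(slot 4) = WAW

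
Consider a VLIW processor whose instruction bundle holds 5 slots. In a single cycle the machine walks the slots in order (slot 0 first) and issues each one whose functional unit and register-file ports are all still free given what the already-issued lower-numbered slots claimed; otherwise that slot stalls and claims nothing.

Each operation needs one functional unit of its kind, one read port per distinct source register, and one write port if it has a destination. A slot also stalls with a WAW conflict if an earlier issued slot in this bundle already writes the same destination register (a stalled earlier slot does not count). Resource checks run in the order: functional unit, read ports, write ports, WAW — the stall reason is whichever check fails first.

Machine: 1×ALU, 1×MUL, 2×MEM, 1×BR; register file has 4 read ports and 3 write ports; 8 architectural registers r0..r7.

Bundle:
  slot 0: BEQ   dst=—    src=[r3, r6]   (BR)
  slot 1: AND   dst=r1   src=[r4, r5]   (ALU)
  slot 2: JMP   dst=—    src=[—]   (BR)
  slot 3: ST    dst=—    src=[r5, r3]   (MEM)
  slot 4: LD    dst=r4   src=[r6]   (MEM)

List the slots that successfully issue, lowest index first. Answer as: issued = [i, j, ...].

issued = [0, 1]

slot 0 (BR): ISSUE — free A1,Mu1,Ld2,B0 rp2 wp3
slot 1 (ALU): ISSUE — free A0,Mu1,Ld2,B0 rp0 wp2
slot 2 (BR): stall FU — free A0,Mu1,Ld2,B0 rp0 wp2
slot 3 (MEM): stall RD_PORT — free A0,Mu1,Ld2,B0 rp0 wp2
slot 4 (MEM): stall RD_PORT — free A0,Mu1,Ld2,B0 rp0 wp2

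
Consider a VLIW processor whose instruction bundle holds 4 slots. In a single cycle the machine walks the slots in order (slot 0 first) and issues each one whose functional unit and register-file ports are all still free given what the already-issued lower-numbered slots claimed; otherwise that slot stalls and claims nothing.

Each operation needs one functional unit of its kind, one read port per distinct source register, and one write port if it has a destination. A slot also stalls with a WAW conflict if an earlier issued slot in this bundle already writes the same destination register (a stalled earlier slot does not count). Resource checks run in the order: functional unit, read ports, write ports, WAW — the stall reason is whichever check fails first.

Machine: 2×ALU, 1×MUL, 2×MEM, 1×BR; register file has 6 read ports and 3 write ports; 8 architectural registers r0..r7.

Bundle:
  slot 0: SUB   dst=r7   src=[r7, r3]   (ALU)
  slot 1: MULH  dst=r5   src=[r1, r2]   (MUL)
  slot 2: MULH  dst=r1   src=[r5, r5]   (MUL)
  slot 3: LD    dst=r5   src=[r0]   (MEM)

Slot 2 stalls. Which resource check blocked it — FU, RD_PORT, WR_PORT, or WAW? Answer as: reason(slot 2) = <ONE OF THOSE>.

[0] ALU needs rd=2 wr=1: ok; after: ALU=1 MUL=1 MEM=2 BR=1, R=4, W=2
[1] MUL needs rd=2 wr=1: ok; after: ALU=1 MUL=0 MEM=2 BR=1, R=2, W=1
[2] MUL needs rd=1 wr=1: FU; after: ALU=1 MUL=0 MEM=2 BR=1, R=2, W=1
[3] MEM needs rd=1 wr=1: WAW; after: ALU=1 MUL=0 MEM=2 BR=1, R=2, W=1

reason(slot 2) = FU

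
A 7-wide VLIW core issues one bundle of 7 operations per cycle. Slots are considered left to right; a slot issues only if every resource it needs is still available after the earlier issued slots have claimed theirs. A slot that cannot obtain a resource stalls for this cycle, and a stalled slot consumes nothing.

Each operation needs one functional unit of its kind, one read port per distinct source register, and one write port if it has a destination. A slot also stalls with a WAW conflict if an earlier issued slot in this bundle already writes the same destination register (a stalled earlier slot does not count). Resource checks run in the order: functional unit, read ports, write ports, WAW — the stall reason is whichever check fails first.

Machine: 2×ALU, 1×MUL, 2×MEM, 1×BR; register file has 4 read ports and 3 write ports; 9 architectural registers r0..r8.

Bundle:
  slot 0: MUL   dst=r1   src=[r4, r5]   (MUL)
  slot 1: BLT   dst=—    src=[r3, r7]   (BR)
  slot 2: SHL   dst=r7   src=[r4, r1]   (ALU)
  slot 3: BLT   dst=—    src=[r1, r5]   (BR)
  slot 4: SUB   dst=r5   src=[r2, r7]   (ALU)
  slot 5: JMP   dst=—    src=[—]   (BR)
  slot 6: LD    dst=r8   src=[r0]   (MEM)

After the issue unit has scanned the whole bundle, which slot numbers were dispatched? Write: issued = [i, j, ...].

issued = [0, 1]

  0. MUL→r1 ⇒ go  {2A/0Mu/2Ld/1B | 2r 2w}
  1. BR ⇒ go  {2A/0Mu/2Ld/0B | 0r 2w}
  2. ALU→r7 ⇒ no(RD_PORT)  {2A/0Mu/2Ld/0B | 0r 2w}
  3. BR ⇒ no(FU)  {2A/0Mu/2Ld/0B | 0r 2w}
  4. ALU→r5 ⇒ no(RD_PORT)  {2A/0Mu/2Ld/0B | 0r 2w}
  5. BR ⇒ no(FU)  {2A/0Mu/2Ld/0B | 0r 2w}
  6. MEM→r8 ⇒ no(RD_PORT)  {2A/0Mu/2Ld/0B | 0r 2w}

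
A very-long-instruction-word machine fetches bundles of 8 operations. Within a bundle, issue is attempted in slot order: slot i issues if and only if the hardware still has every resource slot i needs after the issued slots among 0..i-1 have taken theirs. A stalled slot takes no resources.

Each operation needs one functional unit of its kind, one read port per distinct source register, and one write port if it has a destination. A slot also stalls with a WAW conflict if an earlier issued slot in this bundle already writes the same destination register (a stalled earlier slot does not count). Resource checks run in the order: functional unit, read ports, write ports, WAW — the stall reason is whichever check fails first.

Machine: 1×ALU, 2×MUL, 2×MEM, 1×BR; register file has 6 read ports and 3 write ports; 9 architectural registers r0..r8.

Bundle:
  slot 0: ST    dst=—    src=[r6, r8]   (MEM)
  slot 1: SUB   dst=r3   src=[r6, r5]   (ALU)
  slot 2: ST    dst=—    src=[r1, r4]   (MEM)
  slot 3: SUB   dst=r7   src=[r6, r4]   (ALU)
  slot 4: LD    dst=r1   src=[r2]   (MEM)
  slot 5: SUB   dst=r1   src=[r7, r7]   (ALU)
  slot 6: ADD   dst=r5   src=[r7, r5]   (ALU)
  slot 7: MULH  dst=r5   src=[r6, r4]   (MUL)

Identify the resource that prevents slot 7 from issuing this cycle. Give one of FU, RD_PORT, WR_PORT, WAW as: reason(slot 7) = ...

[0] MEM needs rd=2 wr=0: ok; after: ALU=1 MUL=2 MEM=1 BR=1, R=4, W=3
[1] ALU needs rd=2 wr=1: ok; after: ALU=0 MUL=2 MEM=1 BR=1, R=2, W=2
[2] MEM needs rd=2 wr=0: ok; after: ALU=0 MUL=2 MEM=0 BR=1, R=0, W=2
[3] ALU needs rd=2 wr=1: FU; after: ALU=0 MUL=2 MEM=0 BR=1, R=0, W=2
[4] MEM needs rd=1 wr=1: FU; after: ALU=0 MUL=2 MEM=0 BR=1, R=0, W=2
[5] ALU needs rd=1 wr=1: FU; after: ALU=0 MUL=2 MEM=0 BR=1, R=0, W=2
[6] ALU needs rd=2 wr=1: FU; after: ALU=0 MUL=2 MEM=0 BR=1, R=0, W=2
[7] MUL needs rd=2 wr=1: RD_PORT; after: ALU=0 MUL=2 MEM=0 BR=1, R=0, W=2

reason(slot 7) = RD_PORT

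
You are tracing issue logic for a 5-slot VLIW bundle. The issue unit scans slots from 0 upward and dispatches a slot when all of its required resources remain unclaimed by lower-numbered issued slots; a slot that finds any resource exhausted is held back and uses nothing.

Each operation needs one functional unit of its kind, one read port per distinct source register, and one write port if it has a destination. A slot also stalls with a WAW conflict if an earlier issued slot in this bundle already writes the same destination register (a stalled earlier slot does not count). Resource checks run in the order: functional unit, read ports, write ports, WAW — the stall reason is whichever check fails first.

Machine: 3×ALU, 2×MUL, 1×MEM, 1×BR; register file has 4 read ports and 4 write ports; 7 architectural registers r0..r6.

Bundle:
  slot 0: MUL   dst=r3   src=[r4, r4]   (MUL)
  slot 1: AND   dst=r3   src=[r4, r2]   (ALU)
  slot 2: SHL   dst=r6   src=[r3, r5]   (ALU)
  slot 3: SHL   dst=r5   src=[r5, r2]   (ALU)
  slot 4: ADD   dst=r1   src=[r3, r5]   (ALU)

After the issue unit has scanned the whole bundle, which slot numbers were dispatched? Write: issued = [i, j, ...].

  0. MUL→r3 ⇒ go  {3A/1Mu/1Ld/1B | 3r 3w}
  1. ALU→r3 ⇒ no(WAW)  {3A/1Mu/1Ld/1B | 3r 3w}
  2. ALU→r6 ⇒ go  {2A/1Mu/1Ld/1B | 1r 2w}
  3. ALU→r5 ⇒ no(RD_PORT)  {2A/1Mu/1Ld/1B | 1r 2w}
  4. ALU→r1 ⇒ no(RD_PORT)  {2A/1Mu/1Ld/1B | 1r 2w}

issued = [0, 2]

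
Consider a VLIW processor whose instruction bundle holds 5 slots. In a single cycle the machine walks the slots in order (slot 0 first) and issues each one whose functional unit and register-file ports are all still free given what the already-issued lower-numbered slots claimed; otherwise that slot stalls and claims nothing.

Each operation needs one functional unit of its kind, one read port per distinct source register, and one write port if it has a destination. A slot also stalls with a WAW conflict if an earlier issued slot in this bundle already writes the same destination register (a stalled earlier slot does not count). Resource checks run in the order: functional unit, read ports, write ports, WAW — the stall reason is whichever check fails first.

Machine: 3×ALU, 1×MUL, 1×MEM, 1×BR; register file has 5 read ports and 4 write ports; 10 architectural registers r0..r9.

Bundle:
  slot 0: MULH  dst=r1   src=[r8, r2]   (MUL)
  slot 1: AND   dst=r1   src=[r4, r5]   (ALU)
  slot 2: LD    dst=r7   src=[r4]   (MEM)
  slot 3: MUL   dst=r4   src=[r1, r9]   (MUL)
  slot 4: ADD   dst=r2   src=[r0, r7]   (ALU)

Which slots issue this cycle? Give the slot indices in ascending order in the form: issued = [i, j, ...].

slot 0 (MUL): ISSUE — free A3,Mu0,Ld1,B1 rp3 wp3
slot 1 (ALU): stall WAW — free A3,Mu0,Ld1,B1 rp3 wp3
slot 2 (MEM): ISSUE — free A3,Mu0,Ld0,B1 rp2 wp2
slot 3 (MUL): stall FU — free A3,Mu0,Ld0,B1 rp2 wp2
slot 4 (ALU): ISSUE — free A2,Mu0,Ld0,B1 rp0 wp1

issued = [0, 2, 4]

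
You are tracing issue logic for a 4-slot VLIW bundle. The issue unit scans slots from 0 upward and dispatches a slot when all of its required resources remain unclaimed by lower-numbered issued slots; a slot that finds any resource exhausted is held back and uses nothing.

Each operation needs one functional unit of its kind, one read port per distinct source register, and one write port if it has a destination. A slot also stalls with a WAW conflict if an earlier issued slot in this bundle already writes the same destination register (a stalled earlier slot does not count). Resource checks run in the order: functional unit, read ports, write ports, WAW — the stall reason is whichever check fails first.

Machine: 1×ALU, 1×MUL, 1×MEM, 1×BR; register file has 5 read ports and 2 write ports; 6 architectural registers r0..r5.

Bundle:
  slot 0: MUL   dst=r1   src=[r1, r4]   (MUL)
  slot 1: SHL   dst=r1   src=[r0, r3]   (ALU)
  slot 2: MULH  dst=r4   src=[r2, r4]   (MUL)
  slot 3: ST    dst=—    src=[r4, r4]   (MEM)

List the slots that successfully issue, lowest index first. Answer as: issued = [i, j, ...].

issued = [0, 3]

[0] MUL needs rd=2 wr=1: ok; after: ALU=1 MUL=0 MEM=1 BR=1, R=3, W=1
[1] ALU needs rd=2 wr=1: WAW; after: ALU=1 MUL=0 MEM=1 BR=1, R=3, W=1
[2] MUL needs rd=2 wr=1: FU; after: ALU=1 MUL=0 MEM=1 BR=1, R=3, W=1
[3] MEM needs rd=1 wr=0: ok; after: ALU=1 MUL=0 MEM=0 BR=1, R=2, W=1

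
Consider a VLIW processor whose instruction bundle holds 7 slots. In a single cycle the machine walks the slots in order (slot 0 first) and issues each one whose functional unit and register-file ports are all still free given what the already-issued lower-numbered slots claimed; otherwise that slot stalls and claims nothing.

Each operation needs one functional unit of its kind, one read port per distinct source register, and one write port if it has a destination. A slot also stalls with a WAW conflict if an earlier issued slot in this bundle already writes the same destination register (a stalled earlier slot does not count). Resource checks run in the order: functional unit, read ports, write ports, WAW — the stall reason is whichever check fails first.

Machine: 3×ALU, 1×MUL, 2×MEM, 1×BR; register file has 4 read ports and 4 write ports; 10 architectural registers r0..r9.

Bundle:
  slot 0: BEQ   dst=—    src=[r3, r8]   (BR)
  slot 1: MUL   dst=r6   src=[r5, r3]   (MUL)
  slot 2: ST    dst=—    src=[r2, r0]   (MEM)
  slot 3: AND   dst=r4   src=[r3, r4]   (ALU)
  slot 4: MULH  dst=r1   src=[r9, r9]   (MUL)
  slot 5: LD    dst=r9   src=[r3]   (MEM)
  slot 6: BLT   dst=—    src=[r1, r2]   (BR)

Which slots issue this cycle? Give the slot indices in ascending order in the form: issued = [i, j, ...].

issued = [0, 1]

(0) want 1×BR +2rd +0wr — yes → AL3|MU1|ME2|BR0|rd2|wr4
(1) want 1×MUL +2rd +1wr — yes → AL3|MU0|ME2|BR0|rd0|wr3
(2) want 1×MEM +2rd +0wr — RD_PORT → AL3|MU0|ME2|BR0|rd0|wr3
(3) want 1×ALU +2rd +1wr — RD_PORT → AL3|MU0|ME2|BR0|rd0|wr3
(4) want 1×MUL +1rd +1wr — FU → AL3|MU0|ME2|BR0|rd0|wr3
(5) want 1×MEM +1rd +1wr — RD_PORT → AL3|MU0|ME2|BR0|rd0|wr3
(6) want 1×BR +2rd +0wr — FU → AL3|MU0|ME2|BR0|rd0|wr3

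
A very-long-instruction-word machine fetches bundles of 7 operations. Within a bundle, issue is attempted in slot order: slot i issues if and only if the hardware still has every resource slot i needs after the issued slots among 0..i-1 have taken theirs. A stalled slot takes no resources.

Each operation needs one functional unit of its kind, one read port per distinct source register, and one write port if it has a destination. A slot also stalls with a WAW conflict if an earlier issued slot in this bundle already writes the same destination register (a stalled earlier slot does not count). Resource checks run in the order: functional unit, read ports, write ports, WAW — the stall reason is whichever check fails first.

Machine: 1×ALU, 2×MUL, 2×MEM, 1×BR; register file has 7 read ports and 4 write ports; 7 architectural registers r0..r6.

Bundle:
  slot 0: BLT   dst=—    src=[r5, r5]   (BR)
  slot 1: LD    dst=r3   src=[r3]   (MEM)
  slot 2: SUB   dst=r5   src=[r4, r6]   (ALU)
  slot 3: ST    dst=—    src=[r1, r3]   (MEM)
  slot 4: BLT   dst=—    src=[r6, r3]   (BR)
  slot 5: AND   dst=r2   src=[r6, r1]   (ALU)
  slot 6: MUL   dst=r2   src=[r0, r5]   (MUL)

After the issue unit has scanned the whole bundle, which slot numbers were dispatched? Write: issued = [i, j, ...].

issued = [0, 1, 2, 3]

#0 BR src=r5,r5 dispatched  <A:1 Mu:2 Ld:2 B:0 rd:6 wr:4>
#1 MEM src=r3 dispatched  <A:1 Mu:2 Ld:1 B:0 rd:5 wr:3>
#2 ALU src=r4,r6 dispatched  <A:0 Mu:2 Ld:1 B:0 rd:3 wr:2>
#3 MEM src=r1,r3 dispatched  <A:0 Mu:2 Ld:0 B:0 rd:1 wr:2>
#4 BR src=r6,r3 held:FU  <A:0 Mu:2 Ld:0 B:0 rd:1 wr:2>
#5 ALU src=r6,r1 held:FU  <A:0 Mu:2 Ld:0 B:0 rd:1 wr:2>
#6 MUL src=r0,r5 held:RD_PORT  <A:0 Mu:2 Ld:0 B:0 rd:1 wr:2>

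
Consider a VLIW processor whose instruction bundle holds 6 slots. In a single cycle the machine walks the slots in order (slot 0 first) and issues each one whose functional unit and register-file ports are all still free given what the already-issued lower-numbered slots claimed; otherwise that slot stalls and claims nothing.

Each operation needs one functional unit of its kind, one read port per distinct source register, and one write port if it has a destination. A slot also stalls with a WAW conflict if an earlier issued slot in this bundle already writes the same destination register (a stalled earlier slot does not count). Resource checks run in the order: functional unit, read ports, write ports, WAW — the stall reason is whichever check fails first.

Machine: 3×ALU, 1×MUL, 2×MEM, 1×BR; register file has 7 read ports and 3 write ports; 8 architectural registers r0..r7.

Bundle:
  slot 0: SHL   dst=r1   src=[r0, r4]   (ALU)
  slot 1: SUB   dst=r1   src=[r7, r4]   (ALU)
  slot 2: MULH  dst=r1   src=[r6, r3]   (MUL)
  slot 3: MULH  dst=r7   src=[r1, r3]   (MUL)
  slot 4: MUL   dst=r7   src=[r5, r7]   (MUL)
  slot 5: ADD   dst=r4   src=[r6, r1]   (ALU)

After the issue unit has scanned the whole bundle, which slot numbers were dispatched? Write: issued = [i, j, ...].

#0 ALU src=r0,r4 dispatched  <A:2 Mu:1 Ld:2 B:1 rd:5 wr:2>
#1 ALU src=r7,r4 held:WAW  <A:2 Mu:1 Ld:2 B:1 rd:5 wr:2>
#2 MUL src=r6,r3 held:WAW  <A:2 Mu:1 Ld:2 B:1 rd:5 wr:2>
#3 MUL src=r1,r3 dispatched  <A:2 Mu:0 Ld:2 B:1 rd:3 wr:1>
#4 MUL src=r5,r7 held:FU  <A:2 Mu:0 Ld:2 B:1 rd:3 wr:1>
#5 ALU src=r6,r1 dispatched  <A:1 Mu:0 Ld:2 B:1 rd:1 wr:0>

issued = [0, 3, 5]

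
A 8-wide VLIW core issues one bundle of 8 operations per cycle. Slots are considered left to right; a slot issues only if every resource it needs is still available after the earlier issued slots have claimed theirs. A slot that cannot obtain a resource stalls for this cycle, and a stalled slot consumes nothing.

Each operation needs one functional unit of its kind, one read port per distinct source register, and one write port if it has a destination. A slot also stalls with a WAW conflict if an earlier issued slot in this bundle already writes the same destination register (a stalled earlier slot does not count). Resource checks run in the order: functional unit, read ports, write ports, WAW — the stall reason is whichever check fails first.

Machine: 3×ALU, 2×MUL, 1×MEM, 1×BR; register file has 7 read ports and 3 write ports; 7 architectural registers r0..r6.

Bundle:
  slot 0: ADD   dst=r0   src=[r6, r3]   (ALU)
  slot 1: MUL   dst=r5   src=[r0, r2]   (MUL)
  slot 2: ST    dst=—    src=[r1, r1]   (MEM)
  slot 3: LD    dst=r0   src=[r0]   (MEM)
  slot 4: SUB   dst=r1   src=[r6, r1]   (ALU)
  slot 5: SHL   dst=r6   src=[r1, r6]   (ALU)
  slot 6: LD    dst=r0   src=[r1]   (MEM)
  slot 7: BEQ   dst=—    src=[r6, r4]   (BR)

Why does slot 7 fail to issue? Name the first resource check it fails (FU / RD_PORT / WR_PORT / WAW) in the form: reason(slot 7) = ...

reason(slot 7) = RD_PORT

slot 0 (ALU): ISSUE — free A2,Mu2,Ld1,B1 rp5 wp2
slot 1 (MUL): ISSUE — free A2,Mu1,Ld1,B1 rp3 wp1
slot 2 (MEM): ISSUE — free A2,Mu1,Ld0,B1 rp2 wp1
slot 3 (MEM): stall FU — free A2,Mu1,Ld0,B1 rp2 wp1
slot 4 (ALU): ISSUE — free A1,Mu1,Ld0,B1 rp0 wp0
slot 5 (ALU): stall RD_PORT — free A1,Mu1,Ld0,B1 rp0 wp0
slot 6 (MEM): stall FU — free A1,Mu1,Ld0,B1 rp0 wp0
slot 7 (BR): stall RD_PORT — free A1,Mu1,Ld0,B1 rp0 wp0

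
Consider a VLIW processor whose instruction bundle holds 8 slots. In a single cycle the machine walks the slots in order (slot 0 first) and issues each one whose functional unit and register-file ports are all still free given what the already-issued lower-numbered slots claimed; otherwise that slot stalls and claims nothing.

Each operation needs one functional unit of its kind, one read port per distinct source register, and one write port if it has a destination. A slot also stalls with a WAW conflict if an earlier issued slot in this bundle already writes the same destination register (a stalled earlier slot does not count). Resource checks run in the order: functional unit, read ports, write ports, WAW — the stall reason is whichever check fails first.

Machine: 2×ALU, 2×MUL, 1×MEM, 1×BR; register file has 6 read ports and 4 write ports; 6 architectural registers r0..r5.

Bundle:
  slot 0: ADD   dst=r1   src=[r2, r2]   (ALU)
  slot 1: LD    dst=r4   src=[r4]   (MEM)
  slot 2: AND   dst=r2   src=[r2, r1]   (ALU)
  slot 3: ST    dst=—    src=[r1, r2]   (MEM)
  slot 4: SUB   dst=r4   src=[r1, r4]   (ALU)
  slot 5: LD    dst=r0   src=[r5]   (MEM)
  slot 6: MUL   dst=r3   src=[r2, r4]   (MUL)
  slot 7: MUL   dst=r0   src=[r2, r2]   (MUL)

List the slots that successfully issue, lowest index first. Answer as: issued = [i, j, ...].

issued = [0, 1, 2, 6]

slot 0 (ALU): ISSUE — free A1,Mu2,Ld1,B1 rp5 wp3
slot 1 (MEM): ISSUE — free A1,Mu2,Ld0,B1 rp4 wp2
slot 2 (ALU): ISSUE — free A0,Mu2,Ld0,B1 rp2 wp1
slot 3 (MEM): stall FU — free A0,Mu2,Ld0,B1 rp2 wp1
slot 4 (ALU): stall FU — free A0,Mu2,Ld0,B1 rp2 wp1
slot 5 (MEM): stall FU — free A0,Mu2,Ld0,B1 rp2 wp1
slot 6 (MUL): ISSUE — free A0,Mu1,Ld0,B1 rp0 wp0
slot 7 (MUL): stall RD_PORT — free A0,Mu1,Ld0,B1 rp0 wp0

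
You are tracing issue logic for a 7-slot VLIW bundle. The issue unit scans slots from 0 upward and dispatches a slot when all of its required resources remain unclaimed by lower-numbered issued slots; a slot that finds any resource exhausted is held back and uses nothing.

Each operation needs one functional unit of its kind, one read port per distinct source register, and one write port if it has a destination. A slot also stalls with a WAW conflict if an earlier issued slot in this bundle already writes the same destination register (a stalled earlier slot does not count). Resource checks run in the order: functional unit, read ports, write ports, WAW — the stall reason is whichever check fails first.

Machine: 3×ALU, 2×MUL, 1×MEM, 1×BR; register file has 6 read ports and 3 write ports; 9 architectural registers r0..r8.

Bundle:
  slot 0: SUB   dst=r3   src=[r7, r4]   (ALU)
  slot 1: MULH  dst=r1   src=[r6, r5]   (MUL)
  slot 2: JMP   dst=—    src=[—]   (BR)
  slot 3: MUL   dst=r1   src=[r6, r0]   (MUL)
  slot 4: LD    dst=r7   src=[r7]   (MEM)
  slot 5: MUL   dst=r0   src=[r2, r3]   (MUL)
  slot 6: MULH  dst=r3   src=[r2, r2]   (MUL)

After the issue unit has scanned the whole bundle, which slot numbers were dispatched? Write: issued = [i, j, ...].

slot 0 (ALU): ISSUE — free A2,Mu2,Ld1,B1 rp4 wp2
slot 1 (MUL): ISSUE — free A2,Mu1,Ld1,B1 rp2 wp1
slot 2 (BR): ISSUE — free A2,Mu1,Ld1,B0 rp2 wp1
slot 3 (MUL): stall WAW — free A2,Mu1,Ld1,B0 rp2 wp1
slot 4 (MEM): ISSUE — free A2,Mu1,Ld0,B0 rp1 wp0
slot 5 (MUL): stall RD_PORT — free A2,Mu1,Ld0,B0 rp1 wp0
slot 6 (MUL): stall WR_PORT — free A2,Mu1,Ld0,B0 rp1 wp0

issued = [0, 1, 2, 4]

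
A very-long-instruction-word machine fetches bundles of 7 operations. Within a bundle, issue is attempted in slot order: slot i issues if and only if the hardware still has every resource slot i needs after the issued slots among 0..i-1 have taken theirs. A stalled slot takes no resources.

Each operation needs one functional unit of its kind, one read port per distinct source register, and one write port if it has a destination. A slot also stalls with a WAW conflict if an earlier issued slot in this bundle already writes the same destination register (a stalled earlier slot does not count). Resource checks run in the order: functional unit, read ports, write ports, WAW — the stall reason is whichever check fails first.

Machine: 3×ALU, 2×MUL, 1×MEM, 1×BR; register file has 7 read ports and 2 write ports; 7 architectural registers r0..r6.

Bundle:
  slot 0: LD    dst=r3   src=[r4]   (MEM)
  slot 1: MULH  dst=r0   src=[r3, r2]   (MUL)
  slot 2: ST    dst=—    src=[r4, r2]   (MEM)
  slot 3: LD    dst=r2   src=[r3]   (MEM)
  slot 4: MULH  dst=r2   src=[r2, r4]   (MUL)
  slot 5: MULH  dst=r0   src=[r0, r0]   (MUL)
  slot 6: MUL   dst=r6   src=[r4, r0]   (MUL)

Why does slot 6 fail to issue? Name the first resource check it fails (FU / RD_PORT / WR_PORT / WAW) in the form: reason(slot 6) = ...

reason(slot 6) = WR_PORT

slot 0 (MEM): ISSUE — free A3,Mu2,Ld0,B1 rp6 wp1
slot 1 (MUL): ISSUE — free A3,Mu1,Ld0,B1 rp4 wp0
slot 2 (MEM): stall FU — free A3,Mu1,Ld0,B1 rp4 wp0
slot 3 (MEM): stall FU — free A3,Mu1,Ld0,B1 rp4 wp0
slot 4 (MUL): stall WR_PORT — free A3,Mu1,Ld0,B1 rp4 wp0
slot 5 (MUL): stall WR_PORT — free A3,Mu1,Ld0,B1 rp4 wp0
slot 6 (MUL): stall WR_PORT — free A3,Mu1,Ld0,B1 rp4 wp0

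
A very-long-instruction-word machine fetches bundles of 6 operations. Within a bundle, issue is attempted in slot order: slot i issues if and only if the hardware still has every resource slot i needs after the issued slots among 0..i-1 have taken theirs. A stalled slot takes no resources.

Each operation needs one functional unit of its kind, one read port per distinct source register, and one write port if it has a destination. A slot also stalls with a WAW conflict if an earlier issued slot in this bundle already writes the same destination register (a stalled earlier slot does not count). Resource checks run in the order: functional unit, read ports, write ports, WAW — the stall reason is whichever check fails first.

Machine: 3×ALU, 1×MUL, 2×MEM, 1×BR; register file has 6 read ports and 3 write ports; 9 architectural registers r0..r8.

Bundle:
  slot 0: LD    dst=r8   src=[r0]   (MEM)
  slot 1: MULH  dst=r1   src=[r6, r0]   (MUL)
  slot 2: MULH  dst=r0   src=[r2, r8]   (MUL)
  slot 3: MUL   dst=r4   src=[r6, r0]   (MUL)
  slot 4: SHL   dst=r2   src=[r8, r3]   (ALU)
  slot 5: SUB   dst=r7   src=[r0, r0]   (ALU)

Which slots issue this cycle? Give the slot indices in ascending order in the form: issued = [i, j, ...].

slot 0 (MEM): ISSUE — free A3,Mu1,Ld1,B1 rp5 wp2
slot 1 (MUL): ISSUE — free A3,Mu0,Ld1,B1 rp3 wp1
slot 2 (MUL): stall FU — free A3,Mu0,Ld1,B1 rp3 wp1
slot 3 (MUL): stall FU — free A3,Mu0,Ld1,B1 rp3 wp1
slot 4 (ALU): ISSUE — free A2,Mu0,Ld1,B1 rp1 wp0
slot 5 (ALU): stall WR_PORT — free A2,Mu0,Ld1,B1 rp1 wp0

issued = [0, 1, 4]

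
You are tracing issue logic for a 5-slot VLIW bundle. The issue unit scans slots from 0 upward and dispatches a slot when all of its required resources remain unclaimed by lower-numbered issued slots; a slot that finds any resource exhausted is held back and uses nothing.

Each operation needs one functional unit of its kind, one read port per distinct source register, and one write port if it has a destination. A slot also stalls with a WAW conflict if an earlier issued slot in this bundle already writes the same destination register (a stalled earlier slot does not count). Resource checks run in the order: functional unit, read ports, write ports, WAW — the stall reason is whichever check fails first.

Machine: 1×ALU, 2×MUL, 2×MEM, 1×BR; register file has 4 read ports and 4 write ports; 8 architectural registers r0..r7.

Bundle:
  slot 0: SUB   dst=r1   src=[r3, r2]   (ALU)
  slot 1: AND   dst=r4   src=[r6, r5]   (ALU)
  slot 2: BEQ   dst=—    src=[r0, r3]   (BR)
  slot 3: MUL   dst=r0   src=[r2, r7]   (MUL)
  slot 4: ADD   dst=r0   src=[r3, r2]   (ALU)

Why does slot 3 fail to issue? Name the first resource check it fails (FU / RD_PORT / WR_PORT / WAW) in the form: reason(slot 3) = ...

[0] ALU needs rd=2 wr=1: ok; after: ALU=0 MUL=2 MEM=2 BR=1, R=2, W=3
[1] ALU needs rd=2 wr=1: FU; after: ALU=0 MUL=2 MEM=2 BR=1, R=2, W=3
[2] BR needs rd=2 wr=0: ok; after: ALU=0 MUL=2 MEM=2 BR=0, R=0, W=3
[3] MUL needs rd=2 wr=1: RD_PORT; after: ALU=0 MUL=2 MEM=2 BR=0, R=0, W=3
[4] ALU needs rd=2 wr=1: FU; after: ALU=0 MUL=2 MEM=2 BR=0, R=0, W=3

reason(slot 3) = RD_PORT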